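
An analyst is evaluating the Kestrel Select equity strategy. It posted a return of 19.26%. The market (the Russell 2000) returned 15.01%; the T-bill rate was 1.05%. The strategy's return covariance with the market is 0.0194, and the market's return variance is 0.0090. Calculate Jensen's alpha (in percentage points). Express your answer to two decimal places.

β = Cov / Var = 0.0194 / 0.0090 = 2.1556
E[R] = Rf + β(Rm − Rf) = 1.05% + 2.1556 × (15.01% − 1.05%) = 31.1422%
α = Rp − E[R] = 19.26% − 31.1422% = -11.8822

-11.88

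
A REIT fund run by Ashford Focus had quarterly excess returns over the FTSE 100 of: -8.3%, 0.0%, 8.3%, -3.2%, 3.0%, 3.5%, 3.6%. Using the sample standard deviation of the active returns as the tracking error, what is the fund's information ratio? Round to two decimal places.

0.18

r̄ = (-8.3 + 0 + 8.3 − 3.2 + 3 + 3.5 + 3.6) / 7 = 0.9857%
Σ(r − r̄)² = (-8.3 − 0.9857)² + (0 − 0.9857)² + … = 175.4286
sample σ = √(175.4286 / 6) = √29.2381 = 5.4072%
IR = r̄ / tracking error = 0.9857 / 5.4072 = 0.1823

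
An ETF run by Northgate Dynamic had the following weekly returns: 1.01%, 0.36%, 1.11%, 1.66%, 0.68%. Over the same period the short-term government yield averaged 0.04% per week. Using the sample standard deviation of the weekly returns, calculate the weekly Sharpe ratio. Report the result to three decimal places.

μ = (1.01 + 0.36 + 1.11 + 1.66 + 0.68) / 5 = 4.820 / 5 = 0.9640%
Sample std dev = √[0.9533 / 4] = 0.4882%
Sharpe = (μ − rf) / σ = (0.9640 − 0.04) / 0.4882 = 0.9240 / 0.4882 = 1.8927

1.893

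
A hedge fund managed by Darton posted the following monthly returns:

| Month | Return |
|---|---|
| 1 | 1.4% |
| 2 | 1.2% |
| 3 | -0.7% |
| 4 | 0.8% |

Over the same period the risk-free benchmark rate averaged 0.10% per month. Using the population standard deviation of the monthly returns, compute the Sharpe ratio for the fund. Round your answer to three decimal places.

Mean return r̄ = 2.70 / 4 = 0.6750%
Population std dev = √[2.7075 / 4] = 0.8227%
Sharpe = (r̄ − rf) / σ = (0.6750 − 0.1) / 0.8227 = 0.5750 / 0.8227 = 0.6989

0.699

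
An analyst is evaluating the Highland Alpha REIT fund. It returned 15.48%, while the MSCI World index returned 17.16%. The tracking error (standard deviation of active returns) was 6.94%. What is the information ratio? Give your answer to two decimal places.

IR = (Rp − Rb) / TE = (15.48% − 17.16%) / 6.94% = -1.68% / 6.94% = -0.2421

-0.24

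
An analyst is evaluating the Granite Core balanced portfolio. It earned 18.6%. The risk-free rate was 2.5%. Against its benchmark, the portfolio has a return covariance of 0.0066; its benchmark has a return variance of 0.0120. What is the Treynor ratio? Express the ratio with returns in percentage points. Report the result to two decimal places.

β = Cov / Var = 0.0066 / 0.0120 = 0.5500
Treynor = (Rp − Rf) / β = (18.6% − 2.5%) / 0.5500 = 16.10 / 0.5500 = 29.2727

29.27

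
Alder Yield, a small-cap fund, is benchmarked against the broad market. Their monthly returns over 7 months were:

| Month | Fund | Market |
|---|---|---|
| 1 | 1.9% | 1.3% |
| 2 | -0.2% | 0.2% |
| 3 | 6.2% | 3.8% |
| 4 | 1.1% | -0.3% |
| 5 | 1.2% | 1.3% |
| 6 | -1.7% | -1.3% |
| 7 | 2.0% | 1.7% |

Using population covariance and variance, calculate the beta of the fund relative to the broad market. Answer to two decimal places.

r̄p = 1.5000%,  r̄m = 0.9571%
Cov = Σ(rp − r̄p)(rm − r̄m) / 7 = 3.2543
Var(rm) = Σ(rm − r̄m)² / 7 = 2.3024
β = Cov / Var = 3.2543 / 2.3024 = 1.4134

1.41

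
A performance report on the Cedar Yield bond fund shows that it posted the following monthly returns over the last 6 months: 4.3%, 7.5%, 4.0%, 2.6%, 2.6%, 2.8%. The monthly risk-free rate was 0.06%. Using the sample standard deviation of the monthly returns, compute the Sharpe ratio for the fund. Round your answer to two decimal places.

2.08

r̄ = (4.3 + 7.5 + 4 + 2.6 + 2.6 + 2.8) / 6 = 3.9667%
Sample σ = √[Σ(r − r̄)² / 5] = √[17.6933 / 5] = √3.5387 = 1.8811%
Sharpe = (r̄ − rf) / σ = (3.9667 − 0.06) / 1.8811 = 3.9067 / 1.8811 = 2.0768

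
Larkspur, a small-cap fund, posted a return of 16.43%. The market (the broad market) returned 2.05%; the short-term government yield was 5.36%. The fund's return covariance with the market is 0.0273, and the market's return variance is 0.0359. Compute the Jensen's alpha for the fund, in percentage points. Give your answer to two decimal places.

13.59

β = Cov / Var = 0.0273 / 0.0359 = 0.7604
E[R] = Rf + β(Rm − Rf) = 5.36% + 0.7604 × (2.05% − 5.36%) = 2.8431%
α = Rp − E[R] = 16.43% − 2.8431% = 13.5869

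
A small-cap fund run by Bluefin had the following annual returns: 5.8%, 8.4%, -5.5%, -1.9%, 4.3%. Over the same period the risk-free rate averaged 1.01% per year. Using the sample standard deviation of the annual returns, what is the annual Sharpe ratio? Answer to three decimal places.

r̄ = (5.8 + 8.4 − 5.5 − 1.9 + 4.3) / 5 = 2.2200%
Σ(r − r̄)² = 131.9080; sample σ = √(131.9080/4) = 5.7426%
Sharpe = (r̄ − rf) / σ = (2.2200 − 1.01) / 5.7426 = 1.2100 / 5.7426 = 0.2107

0.211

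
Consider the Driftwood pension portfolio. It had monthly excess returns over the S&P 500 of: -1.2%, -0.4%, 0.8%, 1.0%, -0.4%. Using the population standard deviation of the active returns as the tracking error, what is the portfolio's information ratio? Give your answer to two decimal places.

-0.05

μ = (-1.2 − 0.4 + 0.8 + 1 − 0.4) / 5 = -0.0400%
Σ(r − μ)² = 3.3920; population σ = √(3.3920/5) = 0.8237%
IR = μ / tracking error = -0.0400 / 0.8237 = -0.0486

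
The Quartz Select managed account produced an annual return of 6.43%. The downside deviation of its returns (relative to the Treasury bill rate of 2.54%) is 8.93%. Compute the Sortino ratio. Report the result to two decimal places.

0.44

Sortino = (Rp − Rf) / σd = (6.43% − 2.54%) / 8.93% = 3.89% / 8.93% = 0.4356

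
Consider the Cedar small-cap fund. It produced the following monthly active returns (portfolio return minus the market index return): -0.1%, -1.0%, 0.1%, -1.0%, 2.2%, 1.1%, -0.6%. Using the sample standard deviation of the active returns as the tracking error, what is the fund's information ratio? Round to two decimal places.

0.08

r̄ = (-0.1 − 1 + 0.1 − 1 + 2.2 + 1.1 − 0.6) / 7 = 0.1000%
Σ(r − r̄)² = (-0.1 − 0.1000)² + (-1 − 0.1000)² + … = 8.3600
sample σ = √(8.3600 / 6) = √1.3933 = 1.1804%
IR = r̄ / tracking error = 0.1000 / 1.1804 = 0.0847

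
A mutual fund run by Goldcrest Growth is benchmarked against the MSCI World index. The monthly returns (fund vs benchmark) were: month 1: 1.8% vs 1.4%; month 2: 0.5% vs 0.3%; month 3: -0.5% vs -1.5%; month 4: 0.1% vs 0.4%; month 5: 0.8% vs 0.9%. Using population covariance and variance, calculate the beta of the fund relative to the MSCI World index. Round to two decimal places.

0.70

r̄p = 0.5400%,  r̄m = 0.3000%
Cov = Σ(rp − r̄p)(rm − r̄m) / 5 = 0.6740
Var(rm) = Σ(rm − r̄m)² / 5 = 0.9640
β = Cov / Var = 0.6740 / 0.9640 = 0.6992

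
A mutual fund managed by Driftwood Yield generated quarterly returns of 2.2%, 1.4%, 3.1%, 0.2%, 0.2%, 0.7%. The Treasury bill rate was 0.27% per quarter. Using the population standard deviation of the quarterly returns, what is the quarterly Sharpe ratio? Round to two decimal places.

r̄ = (2.2 + 1.4 + 3.1 + 0.2 + 0.2 + 0.7) / 6 = 1.3000%
Σ(r − r̄)² = (2.2 − 1.3000)² + (1.4 − 1.3000)² + (3.1 − 1.3000)² + … = 6.8400
σ = √[6.8400 / 6] = 1.0677%
Sharpe = (r̄ − rf) / σ = (1.3000 − 0.27) / 1.0677 = 1.0300 / 1.0677 = 0.9647

0.96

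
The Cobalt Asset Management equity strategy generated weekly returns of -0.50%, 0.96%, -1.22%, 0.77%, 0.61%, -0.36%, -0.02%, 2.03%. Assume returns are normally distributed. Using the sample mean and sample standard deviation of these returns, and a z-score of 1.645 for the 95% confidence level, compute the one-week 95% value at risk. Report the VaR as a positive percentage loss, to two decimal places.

r̄ = (-0.5 + 0.96 − 1.22 + 0.77 + 0.61 − 0.36 − 0.02 + 2.03) / 8 = 0.2838%
Σ(r − r̄)² = (-0.5 − 0.2838)² + (0.96 − 0.2838)² + … = 7.2318
sample σ = √(7.2318 / 7) = √1.0331 = 1.0164%
VaR = −(r̄ − z·σ) = −(0.2838 − 1.645 × 1.0164) = −(-1.3882) = 1.3882%

1.39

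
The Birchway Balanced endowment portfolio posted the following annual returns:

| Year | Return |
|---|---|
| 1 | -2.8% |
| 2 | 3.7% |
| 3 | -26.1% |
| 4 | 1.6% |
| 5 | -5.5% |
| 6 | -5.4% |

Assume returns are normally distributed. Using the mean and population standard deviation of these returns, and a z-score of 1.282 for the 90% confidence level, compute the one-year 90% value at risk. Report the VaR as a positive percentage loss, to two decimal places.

18.21

Mean return r̄ = -34.50 / 6 = -5.7500%
Population σ = √[Σ(r − r̄)² / 6] = √[566.3350 / 6] = √94.3892 = 9.7154%
VaR = −(r̄ − z·σ) = −(-5.7500 − 1.282 × 9.7154) = −(-18.2051) = 18.2051%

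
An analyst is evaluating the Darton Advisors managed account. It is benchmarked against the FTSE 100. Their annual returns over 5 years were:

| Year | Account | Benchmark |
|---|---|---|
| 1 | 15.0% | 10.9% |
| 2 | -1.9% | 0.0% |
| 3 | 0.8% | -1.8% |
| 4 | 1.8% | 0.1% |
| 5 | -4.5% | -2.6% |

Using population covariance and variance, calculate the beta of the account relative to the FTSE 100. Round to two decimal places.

1.33

r̄p = 2.2400%,  r̄m = 1.3200%
Cov = Σ(rp − r̄p)(rm − r̄m) / 5 = 31.8312
Var(rm) = Σ(rm − r̄m)² / 5 = 24.0216
β = Cov / Var = 31.8312 / 24.0216 = 1.3251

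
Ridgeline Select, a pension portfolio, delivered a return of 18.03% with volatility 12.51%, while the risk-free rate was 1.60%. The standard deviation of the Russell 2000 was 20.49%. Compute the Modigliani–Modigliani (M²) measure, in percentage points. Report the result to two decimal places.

Sharpe = (Rp − Rf) / σp = (18.03% − 1.60%) / 12.51% = 1.3133
M² = Rf + Sharpe × σm = 1.60% + 1.3133 × 20.49% = 28.5095%

28.51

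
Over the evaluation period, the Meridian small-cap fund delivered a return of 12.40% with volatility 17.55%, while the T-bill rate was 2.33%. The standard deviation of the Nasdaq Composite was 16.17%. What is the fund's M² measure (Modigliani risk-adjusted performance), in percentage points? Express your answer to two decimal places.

Sharpe = (Rp − Rf) / σp = (12.40% − 2.33%) / 17.55% = 0.5738
M² = Rf + Sharpe × σm = 2.33% + 0.5738 × 16.17% = 11.6083%

11.61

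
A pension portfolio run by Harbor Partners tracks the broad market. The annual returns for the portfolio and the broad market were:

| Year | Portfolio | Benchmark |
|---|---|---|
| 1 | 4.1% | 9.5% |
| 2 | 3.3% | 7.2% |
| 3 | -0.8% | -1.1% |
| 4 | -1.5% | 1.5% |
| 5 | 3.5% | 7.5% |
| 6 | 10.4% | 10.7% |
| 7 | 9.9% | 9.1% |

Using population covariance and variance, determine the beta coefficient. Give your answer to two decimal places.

0.90

r̄p = 4.1286%,  r̄m = 6.3429%
Cov = Σ(rp − r̄p)(rm − r̄m) / 7 = 15.0931
Var(rm) = Σ(rm − r̄m)² / 7 = 16.7824
β = Cov / Var = 15.0931 / 16.7824 = 0.8993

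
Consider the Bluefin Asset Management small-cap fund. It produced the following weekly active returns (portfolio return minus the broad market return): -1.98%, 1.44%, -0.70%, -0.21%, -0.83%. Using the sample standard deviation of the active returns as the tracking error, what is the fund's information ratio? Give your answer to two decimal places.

r̄ = (-1.98 + 1.44 − 0.7 − 0.21 − 0.83) / 5 = -2.280 / 5 = -0.4560%
Σ(r − r̄)² = (-1.98 − (-0.4560))² + (1.44 − (-0.4560))² + … = 6.1773
sample σ = √(6.1773 / 4) = √1.5443 = 1.2427%
IR = r̄ / tracking error = -0.4560 / 1.2427 = -0.3669

-0.37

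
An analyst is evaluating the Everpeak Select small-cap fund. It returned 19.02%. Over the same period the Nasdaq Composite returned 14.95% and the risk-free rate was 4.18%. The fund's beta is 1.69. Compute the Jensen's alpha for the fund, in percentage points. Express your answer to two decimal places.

-3.36

CAPM expected return = Rf + β(Rm − Rf) = 4.18% + 1.69 × (14.95% − 4.18%) = 4.18 + 1.69 × 10.77 = 22.3813%
Jensen's α = Rp − E[R] = 19.02% − 22.3813% = -3.3613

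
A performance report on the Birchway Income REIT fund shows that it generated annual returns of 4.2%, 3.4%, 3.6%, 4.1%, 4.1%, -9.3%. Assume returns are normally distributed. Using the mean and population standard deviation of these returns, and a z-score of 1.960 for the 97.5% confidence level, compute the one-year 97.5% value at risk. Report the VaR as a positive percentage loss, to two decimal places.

7.96

μ = (4.2 + 3.4 + 3.6 + 4.1 + 4.1 − 9.3) / 6 = 1.6833%
Σ(r − μ)² = (4.2 − 1.6833)² + (3.4 − 1.6833)² + … = 145.2683
σ = √[145.2683 / 6] = 4.9205%
VaR = −(μ − z·σ) = −(1.6833 − 1.960 × 4.9205) = −(-7.9609) = 7.9609%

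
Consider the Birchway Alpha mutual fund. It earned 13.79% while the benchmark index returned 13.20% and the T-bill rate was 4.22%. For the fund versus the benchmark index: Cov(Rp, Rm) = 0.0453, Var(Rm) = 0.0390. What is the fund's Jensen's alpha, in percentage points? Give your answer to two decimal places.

β = Cov / Var = 0.0453 / 0.0390 = 1.1615
E[R] = Rf + β(Rm − Rf) = 4.22% + 1.1615 × (13.20% − 4.22%) = 14.6503%
α = Rp − E[R] = 13.79% − 14.6503% = -0.8603

-0.86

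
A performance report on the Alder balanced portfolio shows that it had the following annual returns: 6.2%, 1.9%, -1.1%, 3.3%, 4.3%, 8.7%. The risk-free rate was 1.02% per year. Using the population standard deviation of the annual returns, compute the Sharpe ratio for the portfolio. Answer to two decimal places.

0.92

r̄ = (6.2 + 1.9 − 1.1 + 3.3 + 4.3 + 8.7) / 6 = 3.8833%
Σ(r − r̄)² = 57.8483; population σ = √(57.8483/6) = 3.1051%
Sharpe = (r̄ − rf) / σ = (3.8833 − 1.02) / 3.1051 = 2.8633 / 3.1051 = 0.9221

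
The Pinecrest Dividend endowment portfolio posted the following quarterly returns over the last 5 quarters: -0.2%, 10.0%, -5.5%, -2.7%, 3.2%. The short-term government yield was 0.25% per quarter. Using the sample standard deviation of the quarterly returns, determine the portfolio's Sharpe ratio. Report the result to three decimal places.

r̄ = (-0.2 + 10 − 5.5 − 2.7 + 3.2) / 5 = 0.9600%
Sample std dev = √[143.2120 / 4] = 5.9836%
Sharpe = (r̄ − rf) / σ = (0.9600 − 0.25) / 5.9836 = 0.7100 / 5.9836 = 0.1187

0.119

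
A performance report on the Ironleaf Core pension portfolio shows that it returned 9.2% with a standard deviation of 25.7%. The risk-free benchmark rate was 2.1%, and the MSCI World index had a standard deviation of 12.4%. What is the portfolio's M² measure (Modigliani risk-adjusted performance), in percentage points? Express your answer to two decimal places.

5.53

Sharpe = (Rp − Rf) / σp = (9.2% − 2.1%) / 25.7% = 0.2763
M² = Rf + Sharpe × σm = 2.1% + 0.2763 × 12.4% = 5.5261%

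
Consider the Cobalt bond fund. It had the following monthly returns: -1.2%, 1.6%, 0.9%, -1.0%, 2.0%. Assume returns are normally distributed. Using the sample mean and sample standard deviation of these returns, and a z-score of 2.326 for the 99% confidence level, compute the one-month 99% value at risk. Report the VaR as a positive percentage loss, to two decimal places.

2.98

Mean return μ = 2.30 / 5 = 0.4600%
Σ(r − μ)² = (-1.2 − 0.4600)² + (1.6 − 0.4600)² + … = 8.7520
σ = √[8.7520 / 4] = 1.4792%
VaR = −(μ − z·σ) = −(0.4600 − 2.326 × 1.4792) = −(-2.9806) = 2.9806%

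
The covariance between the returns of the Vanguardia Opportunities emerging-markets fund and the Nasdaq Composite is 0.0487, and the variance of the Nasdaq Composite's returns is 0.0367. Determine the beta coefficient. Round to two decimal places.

β = Cov(Rp, Rm) / Var(Rm) = 0.0487 / 0.0367 = 1.3270

1.33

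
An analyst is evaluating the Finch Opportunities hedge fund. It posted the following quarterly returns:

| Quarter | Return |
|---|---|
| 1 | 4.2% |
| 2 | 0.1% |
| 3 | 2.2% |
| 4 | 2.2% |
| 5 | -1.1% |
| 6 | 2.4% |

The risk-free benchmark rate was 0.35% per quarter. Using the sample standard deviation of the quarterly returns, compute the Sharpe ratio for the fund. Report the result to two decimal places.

r̄ = (4.2 + 0.1 + 2.2 + 2.2 − 1.1 + 2.4) / 6 = 1.6667%
Σ(r − r̄)² = (4.2 − 1.6667)² + (0.1 − 1.6667)² + (2.2 − 1.6667)² + … = 17.6333
sample σ = √(17.6333 / 5) = √3.5267 = 1.8780%
Sharpe = (r̄ − rf) / σ = (1.6667 − 0.35) / 1.8780 = 1.3167 / 1.8780 = 0.7011

0.70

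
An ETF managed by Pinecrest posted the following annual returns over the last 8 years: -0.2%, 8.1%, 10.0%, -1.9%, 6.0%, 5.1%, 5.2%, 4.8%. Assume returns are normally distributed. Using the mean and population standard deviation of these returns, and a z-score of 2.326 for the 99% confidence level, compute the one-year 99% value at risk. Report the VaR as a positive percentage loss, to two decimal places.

3.96

r̄ = (-0.2 + 8.1 + 10 − 1.9 + 6 + 5.1 + 5.2 + 4.8) / 8 = 37.10 / 8 = 4.6375%
Population std dev = √[109.2988 / 8] = 3.6963%
VaR = −(r̄ − z·σ) = −(4.6375 − 2.326 × 3.6963) = −(-3.9601) = 3.9601%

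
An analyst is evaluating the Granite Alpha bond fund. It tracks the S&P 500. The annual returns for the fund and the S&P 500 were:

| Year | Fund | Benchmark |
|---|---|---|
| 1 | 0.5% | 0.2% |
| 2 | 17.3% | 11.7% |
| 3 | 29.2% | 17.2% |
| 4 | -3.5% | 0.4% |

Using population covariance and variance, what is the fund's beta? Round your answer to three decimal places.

r̄p = 10.8750%,  r̄m = 7.3750%
Cov = Σ(rp − r̄p)(rm − r̄m) / 4 = 95.6344
Var(rm) = Σ(rm − r̄m)² / 4 = 53.8419
β = Cov / Var = 95.6344 / 53.8419 = 1.7762

1.776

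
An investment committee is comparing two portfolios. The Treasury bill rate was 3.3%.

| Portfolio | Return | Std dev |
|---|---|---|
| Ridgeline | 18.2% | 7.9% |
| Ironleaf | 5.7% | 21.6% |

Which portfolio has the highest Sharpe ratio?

Ridgeline

Ridgeline: Sharpe ratio = (18.2% − 3.3%) / 7.9% = 1.886
Ironleaf: Sharpe ratio = (5.7% − 3.3%) / 21.6% = 0.111
Highest: Ridgeline (1.886).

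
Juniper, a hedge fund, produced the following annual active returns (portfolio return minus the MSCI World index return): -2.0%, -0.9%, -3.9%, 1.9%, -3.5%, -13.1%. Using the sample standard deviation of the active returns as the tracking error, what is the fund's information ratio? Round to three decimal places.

μ = (-2 − 0.9 − 3.9 + 1.9 − 3.5 − 13.1) / 6 = -3.5833%
Σ(r − μ)² = (-2 − (-3.5833))² + (-0.9 − (-3.5833))² + (-3.9 − (-3.5833))² + … = 130.4483
σ = √[130.4483 / 5] = 5.1078%
IR = μ / tracking error = -3.5833 / 5.1078 = -0.7015

-0.702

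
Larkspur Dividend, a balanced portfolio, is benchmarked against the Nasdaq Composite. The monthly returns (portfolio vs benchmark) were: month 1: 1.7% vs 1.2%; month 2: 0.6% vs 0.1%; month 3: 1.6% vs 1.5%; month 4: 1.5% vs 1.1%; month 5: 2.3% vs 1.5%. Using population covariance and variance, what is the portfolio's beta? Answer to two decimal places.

r̄p = 1.5400%,  r̄m = 1.0800%
Cov = Σ(rp − r̄p)(rm − r̄m) / 5 = 0.2568
Var(rm) = Σ(rm − r̄m)² / 5 = 0.2656
β = Cov / Var = 0.2568 / 0.2656 = 0.9669

0.97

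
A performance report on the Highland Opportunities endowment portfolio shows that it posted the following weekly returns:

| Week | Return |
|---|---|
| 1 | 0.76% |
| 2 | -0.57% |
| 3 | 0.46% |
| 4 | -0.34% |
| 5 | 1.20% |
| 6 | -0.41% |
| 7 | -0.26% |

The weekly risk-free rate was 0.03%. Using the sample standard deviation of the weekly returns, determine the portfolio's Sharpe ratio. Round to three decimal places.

r̄ = (0.76 − 0.57 + 0.46 − 0.34 + 1.2 − 0.41 − 0.26) / 7 = 0.840 / 7 = 0.1200%
Σ(r − r̄)² = 2.8046; sample σ = √(2.8046/6) = 0.6837%
Sharpe = (r̄ − rf) / σ = (0.1200 − 0.03) / 0.6837 = 0.0900 / 0.6837 = 0.1316

0.132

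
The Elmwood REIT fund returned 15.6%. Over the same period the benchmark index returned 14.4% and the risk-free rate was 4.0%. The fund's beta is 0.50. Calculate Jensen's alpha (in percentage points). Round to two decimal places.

6.40

CAPM expected return = Rf + β(Rm − Rf) = 4.0% + 0.50 × (14.4% − 4.0%) = 4 + 0.50 × 10.40 = 9.2000%
Jensen's α = Rp − E[R] = 15.6% − 9.2000% = 6.4000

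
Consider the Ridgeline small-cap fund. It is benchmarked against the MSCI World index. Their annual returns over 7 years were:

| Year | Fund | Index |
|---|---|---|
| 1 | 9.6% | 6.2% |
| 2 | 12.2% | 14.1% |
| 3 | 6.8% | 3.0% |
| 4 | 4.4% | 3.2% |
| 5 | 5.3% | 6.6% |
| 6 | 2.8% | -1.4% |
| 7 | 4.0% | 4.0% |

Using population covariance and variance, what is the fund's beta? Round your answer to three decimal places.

r̄p = 6.4429%,  r̄m = 5.1000%
Cov = Σ(rp − r̄p)(rm − r̄m) / 7 = 11.8671
Var(rm) = Σ(rm − r̄m)² / 7 = 19.4200
β = Cov / Var = 11.8671 / 19.4200 = 0.6111

0.611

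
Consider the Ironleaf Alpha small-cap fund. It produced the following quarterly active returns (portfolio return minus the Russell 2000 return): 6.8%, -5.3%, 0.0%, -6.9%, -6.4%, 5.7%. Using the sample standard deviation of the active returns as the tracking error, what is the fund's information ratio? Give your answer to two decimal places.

-0.17

r̄ = (6.8 − 5.3 + 0 − 6.9 − 6.4 + 5.7) / 6 = -6.10 / 6 = -1.0167%
Sample σ = √[Σ(r − r̄)² / 5] = √[189.1883 / 5] = √37.8377 = 6.1512%
IR = r̄ / tracking error = -1.0167 / 6.1512 = -0.1653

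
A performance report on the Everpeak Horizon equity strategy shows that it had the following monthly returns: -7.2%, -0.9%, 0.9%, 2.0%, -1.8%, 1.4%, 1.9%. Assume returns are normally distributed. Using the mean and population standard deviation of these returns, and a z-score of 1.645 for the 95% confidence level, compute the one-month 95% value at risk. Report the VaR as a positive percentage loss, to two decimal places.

5.51

r̄ = (-7.2 − 0.9 + 0.9 + 2 − 1.8 + 1.4 + 1.9) / 7 = -3.70 / 7 = -0.5286%
Σ(r − r̄)² = (-7.2 − (-0.5286))² + (-0.9 − (-0.5286))² + … = 64.3143
population σ = √(64.3143 / 7) = √9.1878 = 3.0311%
VaR = −(r̄ − z·σ) = −(-0.5286 − 1.645 × 3.0311) = −(-5.5148) = 5.5148%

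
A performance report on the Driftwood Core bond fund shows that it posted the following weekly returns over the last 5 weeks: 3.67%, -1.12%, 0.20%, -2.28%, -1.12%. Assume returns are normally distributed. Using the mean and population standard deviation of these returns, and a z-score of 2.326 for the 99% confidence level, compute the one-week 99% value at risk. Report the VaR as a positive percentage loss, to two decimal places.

4.91

Mean return r̄ = -0.650 / 5 = -0.1300%
Population std dev = √[21.1316 / 5] = 2.0558%
VaR = −(r̄ − z·σ) = −(-0.1300 − 2.326 × 2.0558) = −(-4.9118) = 4.9118%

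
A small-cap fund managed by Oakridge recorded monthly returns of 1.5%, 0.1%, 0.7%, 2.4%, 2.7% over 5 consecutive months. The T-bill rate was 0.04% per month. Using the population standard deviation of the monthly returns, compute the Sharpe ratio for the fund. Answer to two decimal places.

1.46

Mean return r̄ = 7.40 / 5 = 1.4800%
Σ(r − r̄)² = (1.5 − 1.4800)² + (0.1 − 1.4800)² + … = 4.8480
population σ = √(4.8480 / 5) = √0.9696 = 0.9847%
Sharpe = (r̄ − rf) / σ = (1.4800 − 0.04) / 0.9847 = 1.4400 / 0.9847 = 1.4624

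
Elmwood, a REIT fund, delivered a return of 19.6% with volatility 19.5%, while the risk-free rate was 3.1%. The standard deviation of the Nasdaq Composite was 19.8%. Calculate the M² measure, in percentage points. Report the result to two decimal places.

19.85

Sharpe = (Rp − Rf) / σp = (19.6% − 3.1%) / 19.5% = 0.8462
M² = Rf + Sharpe × σm = 3.1% + 0.8462 × 19.8% = 19.8548%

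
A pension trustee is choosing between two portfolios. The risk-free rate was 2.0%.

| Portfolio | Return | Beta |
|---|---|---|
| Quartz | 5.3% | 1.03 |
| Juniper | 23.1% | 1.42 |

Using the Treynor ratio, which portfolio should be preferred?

Quartz: Treynor = (5.3% − 2.0%) / 1.03 = 3.204
Juniper: Treynor = (23.1% − 2.0%) / 1.42 = 14.859
Highest: Juniper (14.859).

Juniper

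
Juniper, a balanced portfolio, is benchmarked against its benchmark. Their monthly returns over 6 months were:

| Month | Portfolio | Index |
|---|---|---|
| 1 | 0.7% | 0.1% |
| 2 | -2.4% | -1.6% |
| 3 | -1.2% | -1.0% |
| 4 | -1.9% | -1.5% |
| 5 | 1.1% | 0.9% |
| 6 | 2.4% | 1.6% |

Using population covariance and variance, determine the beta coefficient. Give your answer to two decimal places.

1.41

r̄p = -0.2167%,  r̄m = -0.2500%
Cov = Σ(rp − r̄p)(rm − r̄m) / 6 = 2.0775
Var(rm) = Σ(rm − r̄m)² / 6 = 1.4692
β = Cov / Var = 2.0775 / 1.4692 = 1.4140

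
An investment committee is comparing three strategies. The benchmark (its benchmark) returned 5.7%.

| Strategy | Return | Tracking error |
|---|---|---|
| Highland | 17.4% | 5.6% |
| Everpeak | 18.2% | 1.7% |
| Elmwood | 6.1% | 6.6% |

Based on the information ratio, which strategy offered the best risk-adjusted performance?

Highland: IR = (17.4% − 5.7%) / 5.6% = 2.089
Everpeak: IR = (18.2% − 5.7%) / 1.7% = 7.353
Elmwood: IR = (6.1% − 5.7%) / 6.6% = 0.061
Highest: Everpeak (7.353).

Everpeak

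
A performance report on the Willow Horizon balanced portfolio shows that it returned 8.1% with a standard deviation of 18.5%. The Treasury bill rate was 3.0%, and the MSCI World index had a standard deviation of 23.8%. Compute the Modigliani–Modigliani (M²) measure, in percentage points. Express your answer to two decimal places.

Sharpe = (Rp − Rf) / σp = (8.1% − 3.0%) / 18.5% = 0.2757
M² = Rf + Sharpe × σm = 3.0% + 0.2757 × 23.8% = 9.5617%

9.56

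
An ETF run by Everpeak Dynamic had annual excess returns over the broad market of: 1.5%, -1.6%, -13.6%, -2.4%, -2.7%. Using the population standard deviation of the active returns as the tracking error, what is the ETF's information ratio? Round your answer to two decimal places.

-0.73

r̄ = (1.5 − 1.6 − 13.6 − 2.4 − 2.7) / 5 = -18.80 / 5 = -3.7600%
Population σ = √[Σ(r − r̄)² / 5] = √[132.1320 / 5] = √26.4264 = 5.1407%
IR = r̄ / tracking error = -3.7600 / 5.1407 = -0.7314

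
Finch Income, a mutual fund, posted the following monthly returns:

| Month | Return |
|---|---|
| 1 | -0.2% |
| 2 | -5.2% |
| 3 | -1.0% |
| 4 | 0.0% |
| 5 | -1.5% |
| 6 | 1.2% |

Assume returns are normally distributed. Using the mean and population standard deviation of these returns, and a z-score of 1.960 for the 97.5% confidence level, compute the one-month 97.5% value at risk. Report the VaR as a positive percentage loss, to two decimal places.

5.06

μ = (-0.2 − 5.2 − 1 + 0 − 1.5 + 1.2) / 6 = -1.1167%
Population std dev = √[24.2883 / 6] = 2.0120%
VaR = −(μ − z·σ) = −(-1.1167 − 1.960 × 2.0120) = −(-5.0602) = 5.0602%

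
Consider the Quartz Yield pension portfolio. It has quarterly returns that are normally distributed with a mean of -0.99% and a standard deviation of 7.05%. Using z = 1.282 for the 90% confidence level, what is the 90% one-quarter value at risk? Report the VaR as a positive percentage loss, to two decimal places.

VaR (as % loss) = −(μ − z·σ) = −(-0.99% − 1.282 × 7.05%) = −(-10.0281%) = 10.0281%

10.03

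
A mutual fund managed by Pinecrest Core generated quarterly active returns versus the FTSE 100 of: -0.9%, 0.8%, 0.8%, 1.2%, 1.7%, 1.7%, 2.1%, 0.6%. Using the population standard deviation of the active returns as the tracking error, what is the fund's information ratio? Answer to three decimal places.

1.147

μ = (-0.9 + 0.8 + 0.8 + 1.2 + 1.7 + 1.7 + 2.1 + 0.6) / 8 = 8.00 / 8 = 1.0000%
Population std dev = √[6.0800 / 8] = 0.8718%
IR = μ / tracking error = 1.0000 / 0.8718 = 1.1471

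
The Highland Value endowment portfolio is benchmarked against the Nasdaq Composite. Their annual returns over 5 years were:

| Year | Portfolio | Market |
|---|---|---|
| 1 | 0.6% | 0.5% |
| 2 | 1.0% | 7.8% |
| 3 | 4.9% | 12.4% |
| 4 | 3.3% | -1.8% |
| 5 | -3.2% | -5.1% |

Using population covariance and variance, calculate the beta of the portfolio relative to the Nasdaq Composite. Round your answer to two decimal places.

0.30

r̄p = 1.3200%,  r̄m = 2.7600%
Cov = Σ(rp − r̄p)(rm − r̄m) / 5 = 12.2048
Var(rm) = Σ(rm − r̄m)² / 5 = 41.2024
β = Cov / Var = 12.2048 / 41.2024 = 0.2962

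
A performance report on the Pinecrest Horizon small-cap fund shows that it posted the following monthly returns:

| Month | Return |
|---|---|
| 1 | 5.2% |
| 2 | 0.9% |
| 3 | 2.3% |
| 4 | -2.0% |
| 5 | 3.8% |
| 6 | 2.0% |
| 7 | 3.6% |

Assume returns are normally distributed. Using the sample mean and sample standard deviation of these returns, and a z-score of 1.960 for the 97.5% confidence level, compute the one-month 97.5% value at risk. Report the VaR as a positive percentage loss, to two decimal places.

2.33

r̄ = (5.2 + 0.9 + 2.3 − 2 + 3.8 + 2 + 3.6) / 7 = 15.80 / 7 = 2.2571%
Σ(r − r̄)² = 32.8771; sample σ = √(32.8771/6) = 2.3408%
VaR = −(r̄ − z·σ) = −(2.2571 − 1.960 × 2.3408) = −(-2.3309) = 2.3309%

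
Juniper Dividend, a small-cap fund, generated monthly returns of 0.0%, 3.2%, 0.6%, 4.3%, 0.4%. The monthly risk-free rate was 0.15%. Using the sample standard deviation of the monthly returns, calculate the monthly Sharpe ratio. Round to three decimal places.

r̄ = (0 + 3.2 + 0.6 + 4.3 + 0.4) / 5 = 8.50 / 5 = 1.7000%
Σ(r − r̄)² = (0 − 1.7000)² + (3.2 − 1.7000)² + (0.6 − 1.7000)² + … = 14.8000
σ = √[14.8000 / 4] = 1.9235%
Sharpe = (r̄ − rf) / σ = (1.7000 − 0.15) / 1.9235 = 1.5500 / 1.9235 = 0.8058

0.806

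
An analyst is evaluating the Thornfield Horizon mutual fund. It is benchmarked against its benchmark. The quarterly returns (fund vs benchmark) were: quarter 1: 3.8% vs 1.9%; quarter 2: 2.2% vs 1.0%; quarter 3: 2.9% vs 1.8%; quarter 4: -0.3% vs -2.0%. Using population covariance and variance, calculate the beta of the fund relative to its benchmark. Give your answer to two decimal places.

r̄p = 2.1500%,  r̄m = 0.6750%
Cov = Σ(rp − r̄p)(rm − r̄m) / 4 = 2.3588
Var(rm) = Σ(rm − r̄m)² / 4 = 2.5069
β = Cov / Var = 2.3588 / 2.5069 = 0.9409

0.94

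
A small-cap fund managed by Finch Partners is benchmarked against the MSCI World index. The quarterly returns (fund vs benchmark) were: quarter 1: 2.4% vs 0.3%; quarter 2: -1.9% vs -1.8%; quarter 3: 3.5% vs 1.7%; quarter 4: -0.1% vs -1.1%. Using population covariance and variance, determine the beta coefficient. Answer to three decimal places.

r̄p = 0.9750%,  r̄m = -0.2250%
Cov = Σ(rp − r̄p)(rm − r̄m) / 4 = 2.7694
Var(rm) = Σ(rm − r̄m)² / 4 = 1.8069
β = Cov / Var = 2.7694 / 1.8069 = 1.5327

1.533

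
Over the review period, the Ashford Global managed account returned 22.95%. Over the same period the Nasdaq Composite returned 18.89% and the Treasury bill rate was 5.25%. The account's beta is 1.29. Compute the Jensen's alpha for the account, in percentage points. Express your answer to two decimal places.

CAPM expected return = Rf + β(Rm − Rf) = 5.25% + 1.29 × (18.89% − 5.25%) = 5.25 + 1.29 × 13.64 = 22.8456%
Jensen's α = Rp − E[R] = 22.95% − 22.8456% = 0.1044

0.10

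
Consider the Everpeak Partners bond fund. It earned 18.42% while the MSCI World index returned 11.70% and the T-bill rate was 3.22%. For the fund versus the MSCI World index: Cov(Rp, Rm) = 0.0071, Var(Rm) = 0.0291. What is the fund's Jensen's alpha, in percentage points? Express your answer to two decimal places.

13.13

β = Cov / Var = 0.0071 / 0.0291 = 0.2440
E[R] = Rf + β(Rm − Rf) = 3.22% + 0.2440 × (11.70% − 3.22%) = 5.2891%
α = Rp − E[R] = 18.42% − 5.2891% = 13.1309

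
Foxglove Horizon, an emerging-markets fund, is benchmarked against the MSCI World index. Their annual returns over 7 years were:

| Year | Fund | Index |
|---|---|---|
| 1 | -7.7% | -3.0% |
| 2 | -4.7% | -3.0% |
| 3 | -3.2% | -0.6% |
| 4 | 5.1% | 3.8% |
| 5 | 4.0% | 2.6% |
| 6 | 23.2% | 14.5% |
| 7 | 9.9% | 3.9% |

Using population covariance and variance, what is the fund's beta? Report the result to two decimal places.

1.72

r̄p = 3.8000%,  r̄m = 2.6000%
Cov = Σ(rp − r̄p)(rm − r̄m) / 7 = 53.5357
Var(rm) = Σ(rm − r̄m)² / 7 = 31.1000
β = Cov / Var = 53.5357 / 31.1000 = 1.7214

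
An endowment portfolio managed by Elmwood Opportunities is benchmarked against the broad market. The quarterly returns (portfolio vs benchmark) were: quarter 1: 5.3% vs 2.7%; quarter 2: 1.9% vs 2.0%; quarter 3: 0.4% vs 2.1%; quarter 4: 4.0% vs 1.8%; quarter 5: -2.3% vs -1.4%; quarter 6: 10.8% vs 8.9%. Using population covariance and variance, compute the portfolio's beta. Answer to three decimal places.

r̄p = 3.3500%,  r̄m = 2.6833%
Cov = Σ(rp − r̄p)(rm − r̄m) / 6 = 11.9258
Var(rm) = Σ(rm − r̄m)² / 6 = 9.4847
β = Cov / Var = 11.9258 / 9.4847 = 1.2574

1.257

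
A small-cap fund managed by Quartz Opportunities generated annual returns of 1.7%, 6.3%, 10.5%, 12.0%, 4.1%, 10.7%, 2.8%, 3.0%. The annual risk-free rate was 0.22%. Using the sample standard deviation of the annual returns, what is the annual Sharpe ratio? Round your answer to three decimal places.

1.499

Mean return μ = 51.10 / 8 = 6.3875%
Σ(r − μ)² = (1.7 − 6.3875)² + (6.3 − 6.3875)² + (10.5 − 6.3875)² + … = 118.5688
σ = √[118.5688 / 7] = 4.1156%
Sharpe = (μ − rf) / σ = (6.3875 − 0.22) / 4.1156 = 6.1675 / 4.1156 = 1.4986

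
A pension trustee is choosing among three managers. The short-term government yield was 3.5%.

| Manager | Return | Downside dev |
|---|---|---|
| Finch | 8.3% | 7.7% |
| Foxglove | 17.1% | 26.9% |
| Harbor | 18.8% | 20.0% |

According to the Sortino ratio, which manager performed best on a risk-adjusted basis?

Harbor

Finch: Sortino ratio = (8.3% − 3.5%) / 7.7% = 0.623
Foxglove: Sortino ratio = (17.1% − 3.5%) / 26.9% = 0.506
Harbor: Sortino ratio = (18.8% − 3.5%) / 20.0% = 0.765
Highest: Harbor (0.765).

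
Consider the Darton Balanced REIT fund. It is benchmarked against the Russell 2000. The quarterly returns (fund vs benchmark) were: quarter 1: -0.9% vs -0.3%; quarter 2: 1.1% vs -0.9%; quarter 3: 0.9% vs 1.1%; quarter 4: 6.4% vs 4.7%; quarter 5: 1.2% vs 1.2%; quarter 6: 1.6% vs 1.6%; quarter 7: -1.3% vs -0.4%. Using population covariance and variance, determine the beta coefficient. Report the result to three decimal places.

1.211

r̄p = 1.2857%,  r̄m = 1.0000%
Cov = Σ(rp − r̄p)(rm − r̄m) / 7 = 3.6957
Var(rm) = Σ(rm − r̄m)² / 7 = 3.0514
β = Cov / Var = 3.6957 / 3.0514 = 1.2111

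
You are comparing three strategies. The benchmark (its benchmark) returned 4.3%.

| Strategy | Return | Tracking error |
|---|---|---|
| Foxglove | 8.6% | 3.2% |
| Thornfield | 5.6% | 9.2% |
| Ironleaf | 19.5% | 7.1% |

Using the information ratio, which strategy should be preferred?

Ironleaf

Foxglove: IR = (8.6% − 4.3%) / 3.2% = 1.344
Thornfield: IR = (5.6% − 4.3%) / 9.2% = 0.141
Ironleaf: IR = (19.5% − 4.3%) / 7.1% = 2.141
Highest: Ironleaf (2.141).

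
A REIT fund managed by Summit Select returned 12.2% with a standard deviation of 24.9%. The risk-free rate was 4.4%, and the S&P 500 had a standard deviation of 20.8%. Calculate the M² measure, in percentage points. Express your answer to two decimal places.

10.92

Sharpe = (Rp − Rf) / σp = (12.2% − 4.4%) / 24.9% = 0.3133
M² = Rf + Sharpe × σm = 4.4% + 0.3133 × 20.8% = 10.9166%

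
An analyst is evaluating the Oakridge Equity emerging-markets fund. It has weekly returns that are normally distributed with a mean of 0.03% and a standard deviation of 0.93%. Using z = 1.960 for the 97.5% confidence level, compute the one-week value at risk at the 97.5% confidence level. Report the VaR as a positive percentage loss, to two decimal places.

1.79

VaR (as % loss) = −(μ − z·σ) = −(0.03% − 1.960 × 0.93%) = −(-1.7928%) = 1.7928%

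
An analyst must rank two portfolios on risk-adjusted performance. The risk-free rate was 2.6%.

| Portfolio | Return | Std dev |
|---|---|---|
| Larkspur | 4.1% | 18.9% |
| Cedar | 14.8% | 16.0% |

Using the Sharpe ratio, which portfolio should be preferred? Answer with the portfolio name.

Cedar

Larkspur: Sharpe ratio = (4.1% − 2.6%) / 18.9% = 0.079
Cedar: Sharpe ratio = (14.8% − 2.6%) / 16.0% = 0.763
Highest: Cedar (0.763).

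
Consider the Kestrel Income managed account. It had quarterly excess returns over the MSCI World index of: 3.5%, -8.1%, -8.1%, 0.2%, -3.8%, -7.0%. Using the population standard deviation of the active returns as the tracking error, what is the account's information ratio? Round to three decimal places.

r̄ = (3.5 − 8.1 − 8.1 + 0.2 − 3.8 − 7) / 6 = -3.8833%
Σ(r − r̄)² = (3.5 − (-3.8833))² + (-8.1 − (-3.8833))² + … = 116.4683
population σ = √(116.4683 / 6) = √19.4114 = 4.4058%
IR = r̄ / tracking error = -3.8833 / 4.4058 = -0.8814

-0.881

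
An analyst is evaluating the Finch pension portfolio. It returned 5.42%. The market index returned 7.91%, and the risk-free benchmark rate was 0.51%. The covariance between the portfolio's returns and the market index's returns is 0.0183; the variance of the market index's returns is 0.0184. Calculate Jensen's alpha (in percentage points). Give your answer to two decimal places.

β = Cov / Var = 0.0183 / 0.0184 = 0.9946
E[R] = Rf + β(Rm − Rf) = 0.51% + 0.9946 × (7.91% − 0.51%) = 7.8700%
α = Rp − E[R] = 5.42% − 7.8700% = -2.4500

-2.45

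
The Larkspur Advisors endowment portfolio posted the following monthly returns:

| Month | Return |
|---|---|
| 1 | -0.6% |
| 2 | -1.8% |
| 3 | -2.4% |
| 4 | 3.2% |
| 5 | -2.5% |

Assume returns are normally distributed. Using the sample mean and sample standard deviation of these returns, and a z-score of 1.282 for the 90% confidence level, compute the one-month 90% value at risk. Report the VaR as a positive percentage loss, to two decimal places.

3.86

Mean return μ = -4.10 / 5 = -0.8200%
Σ(r − μ)² = 22.4880; sample σ = √(22.4880/4) = 2.3711%
VaR = −(μ − z·σ) = −(-0.8200 − 1.282 × 2.3711) = −(-3.8598) = 3.8598%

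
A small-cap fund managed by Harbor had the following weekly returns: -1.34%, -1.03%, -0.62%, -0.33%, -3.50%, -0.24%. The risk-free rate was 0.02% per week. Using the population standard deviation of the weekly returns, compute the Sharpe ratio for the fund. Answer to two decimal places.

-1.08

Mean return r̄ = -7.060 / 6 = -1.1767%
Population σ = √[Σ(r − r̄)² / 6] = √[7.3501 / 6] = √1.2250 = 1.1068%
Sharpe = (r̄ − rf) / σ = (-1.1767 − 0.02) / 1.1068 = -1.1967 / 1.1068 = -1.0812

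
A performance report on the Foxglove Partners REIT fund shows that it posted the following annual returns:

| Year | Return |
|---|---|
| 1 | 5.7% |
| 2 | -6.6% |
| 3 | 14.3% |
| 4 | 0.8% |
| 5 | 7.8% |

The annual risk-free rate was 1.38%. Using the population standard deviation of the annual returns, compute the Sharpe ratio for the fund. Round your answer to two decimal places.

0.43

r̄ = (5.7 − 6.6 + 14.3 + 0.8 + 7.8) / 5 = 4.4000%
Σ(r − r̄)² = 245.2200; population σ = √(245.2200/5) = 7.0031%
Sharpe = (r̄ − rf) / σ = (4.4000 − 1.38) / 7.0031 = 3.0200 / 7.0031 = 0.4312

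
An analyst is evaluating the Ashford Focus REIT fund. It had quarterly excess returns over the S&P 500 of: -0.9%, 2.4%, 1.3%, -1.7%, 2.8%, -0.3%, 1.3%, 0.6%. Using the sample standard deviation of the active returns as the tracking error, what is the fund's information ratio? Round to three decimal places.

r̄ = (-0.9 + 2.4 + 1.3 − 1.7 + 2.8 − 0.3 + 1.3 + 0.6) / 8 = 5.50 / 8 = 0.6875%
Σ(r − r̄)² = 17.3488; sample σ = √(17.3488/7) = 1.5743%
IR = r̄ / tracking error = 0.6875 / 1.5743 = 0.4367

0.437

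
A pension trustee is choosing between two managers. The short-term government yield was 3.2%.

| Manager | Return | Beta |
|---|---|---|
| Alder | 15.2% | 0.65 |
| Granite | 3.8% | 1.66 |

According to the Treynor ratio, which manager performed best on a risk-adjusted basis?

Alder: Treynor = (15.2% − 3.2%) / 0.65 = 18.462
Granite: Treynor = (3.8% − 3.2%) / 1.66 = 0.361
Highest: Alder (18.462).

Alder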